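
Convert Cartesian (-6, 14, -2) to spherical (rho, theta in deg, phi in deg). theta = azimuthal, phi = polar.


rho = sqrt((-6)^2 + 14^2 + (-2)^2) = 15.3623
theta = atan2(14, -6) = 113.1986 deg
phi = acos(-2/15.3623) = 97.4805 deg

rho = 15.3623, theta = 113.1986 deg, phi = 97.4805 deg


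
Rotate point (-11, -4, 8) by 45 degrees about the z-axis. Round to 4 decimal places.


x' = -11*cos(45) - -4*sin(45) = -4.9497
y' = -11*sin(45) + -4*cos(45) = -10.6066
z' = 8

(-4.9497, -10.6066, 8)


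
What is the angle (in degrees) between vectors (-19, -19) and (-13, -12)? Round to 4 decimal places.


dot = -19*-13 + -19*-12 = 475
|u| = 26.8701, |v| = 17.6918
cos(angle) = 0.9992
angle = 2.2906 degrees

2.2906 degrees


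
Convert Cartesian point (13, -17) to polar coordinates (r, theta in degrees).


r = sqrt(13^2 + (-17)^2) = 21.4009
theta = atan2(-17, 13) = 307.4054 degrees

r = 21.4009, theta = 307.4054 degrees


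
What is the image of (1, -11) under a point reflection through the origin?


Reflection through origin: (x, y) -> (-x, -y)
(1, -11) -> (-1, 11)

(-1, 11)


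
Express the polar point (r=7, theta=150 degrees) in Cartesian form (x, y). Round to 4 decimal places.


x = 7 * cos(150) = -6.0622
y = 7 * sin(150) = 3.5

(-6.0622, 3.5)


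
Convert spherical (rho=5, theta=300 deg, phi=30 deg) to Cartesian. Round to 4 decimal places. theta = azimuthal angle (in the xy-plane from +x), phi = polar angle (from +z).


x = 5 * sin(30) * cos(300) = 1.25
y = 5 * sin(30) * sin(300) = -2.1651
z = 5 * cos(30) = 4.3301

(1.25, -2.1651, 4.3301)


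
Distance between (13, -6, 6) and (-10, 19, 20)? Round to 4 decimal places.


d = sqrt((-10-13)^2 + (19--6)^2 + (20-6)^2) = 36.7423

36.7423


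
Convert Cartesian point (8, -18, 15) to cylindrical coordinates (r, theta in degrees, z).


r = sqrt(8^2 + (-18)^2) = 19.6977
theta = atan2(-18, 8) = 293.9625 deg
z = 15

r = 19.6977, theta = 293.9625 deg, z = 15


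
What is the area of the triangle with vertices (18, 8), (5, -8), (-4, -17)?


Area = |x1(y2-y3) + x2(y3-y1) + x3(y1-y2)| / 2
= |18*(-8--17) + 5*(-17-8) + -4*(8--8)| / 2
= 13.5

13.5


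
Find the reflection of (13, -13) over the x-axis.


Reflection across x-axis: (x, y) -> (x, -y)
(13, -13) -> (13, 13)

(13, 13)


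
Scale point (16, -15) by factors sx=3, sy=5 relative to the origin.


Scaling: (x*sx, y*sy) = (16*3, -15*5) = (48, -75)

(48, -75)


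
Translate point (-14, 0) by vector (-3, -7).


Translation: (x+dx, y+dy) = (-14+-3, 0+-7) = (-17, -7)

(-17, -7)


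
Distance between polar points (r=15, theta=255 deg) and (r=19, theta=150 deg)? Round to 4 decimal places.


d = sqrt(r1^2 + r2^2 - 2*r1*r2*cos(t2-t1))
d = sqrt(15^2 + 19^2 - 2*15*19*cos(150-255)) = 27.0837

27.0837


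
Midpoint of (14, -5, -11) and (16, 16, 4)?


Midpoint = ((14+16)/2, (-5+16)/2, (-11+4)/2) = (15, 5.5, -3.5)

(15, 5.5, -3.5)


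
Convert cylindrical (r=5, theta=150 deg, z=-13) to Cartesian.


x = 5 * cos(150) = -4.3301
y = 5 * sin(150) = 2.5
z = -13

(-4.3301, 2.5, -13)


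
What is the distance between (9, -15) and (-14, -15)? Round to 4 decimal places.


d = sqrt((-14-9)^2 + (-15--15)^2) = 23

23


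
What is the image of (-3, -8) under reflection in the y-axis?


Reflection across y-axis: (x, y) -> (-x, y)
(-3, -8) -> (3, -8)

(3, -8)


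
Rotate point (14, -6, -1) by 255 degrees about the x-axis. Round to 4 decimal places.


x' = 14
y' = -6*cos(255) - -1*sin(255) = 0.587
z' = -6*sin(255) + -1*cos(255) = 6.0544

(14, 0.587, 6.0544)


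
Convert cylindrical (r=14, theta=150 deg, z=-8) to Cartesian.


x = 14 * cos(150) = -12.1244
y = 14 * sin(150) = 7
z = -8

(-12.1244, 7, -8)


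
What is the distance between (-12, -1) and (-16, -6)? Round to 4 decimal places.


d = sqrt((-16--12)^2 + (-6--1)^2) = 6.4031

6.4031


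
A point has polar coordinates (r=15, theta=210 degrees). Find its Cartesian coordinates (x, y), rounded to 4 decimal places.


x = 15 * cos(210) = -12.9904
y = 15 * sin(210) = -7.5

(-12.9904, -7.5)


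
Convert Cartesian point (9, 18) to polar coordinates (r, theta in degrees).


r = sqrt(9^2 + 18^2) = 20.1246
theta = atan2(18, 9) = 63.4349 degrees

r = 20.1246, theta = 63.4349 degrees


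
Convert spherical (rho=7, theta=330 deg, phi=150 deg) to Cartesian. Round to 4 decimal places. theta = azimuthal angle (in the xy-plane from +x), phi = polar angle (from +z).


x = 7 * sin(150) * cos(330) = 3.0311
y = 7 * sin(150) * sin(330) = -1.75
z = 7 * cos(150) = -6.0622

(3.0311, -1.75, -6.0622)


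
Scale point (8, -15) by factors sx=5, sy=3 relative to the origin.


Scaling: (x*sx, y*sy) = (8*5, -15*3) = (40, -45)

(40, -45)


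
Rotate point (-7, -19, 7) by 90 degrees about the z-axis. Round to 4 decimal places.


x' = -7*cos(90) - -19*sin(90) = 19
y' = -7*sin(90) + -19*cos(90) = -7
z' = 7

(19, -7, 7)


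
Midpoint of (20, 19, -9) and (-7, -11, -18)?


Midpoint = ((20+-7)/2, (19+-11)/2, (-9+-18)/2) = (6.5, 4, -13.5)

(6.5, 4, -13.5)


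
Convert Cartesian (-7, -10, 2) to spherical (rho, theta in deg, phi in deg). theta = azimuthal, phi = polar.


rho = sqrt((-7)^2 + (-10)^2 + 2^2) = 12.3693
theta = atan2(-10, -7) = 235.008 deg
phi = acos(2/12.3693) = 80.695 deg

rho = 12.3693, theta = 235.008 deg, phi = 80.695 deg


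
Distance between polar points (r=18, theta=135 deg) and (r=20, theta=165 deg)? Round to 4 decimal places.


d = sqrt(r1^2 + r2^2 - 2*r1*r2*cos(t2-t1))
d = sqrt(18^2 + 20^2 - 2*18*20*cos(165-135)) = 10.0231

10.0231


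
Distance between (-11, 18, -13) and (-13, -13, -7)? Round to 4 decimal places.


d = sqrt((-13--11)^2 + (-13-18)^2 + (-7--13)^2) = 31.6386

31.6386


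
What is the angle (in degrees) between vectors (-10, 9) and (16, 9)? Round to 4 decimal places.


dot = -10*16 + 9*9 = -79
|u| = 13.4536, |v| = 18.3576
cos(angle) = -0.3199
angle = 108.655 degrees

108.655 degrees


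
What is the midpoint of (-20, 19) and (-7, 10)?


Midpoint = ((-20+-7)/2, (19+10)/2) = (-13.5, 14.5)

(-13.5, 14.5)


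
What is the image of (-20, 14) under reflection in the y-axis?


Reflection across y-axis: (x, y) -> (-x, y)
(-20, 14) -> (20, 14)

(20, 14)


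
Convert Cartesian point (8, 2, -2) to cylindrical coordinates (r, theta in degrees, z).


r = sqrt(8^2 + 2^2) = 8.2462
theta = atan2(2, 8) = 14.0362 deg
z = -2

r = 8.2462, theta = 14.0362 deg, z = -2


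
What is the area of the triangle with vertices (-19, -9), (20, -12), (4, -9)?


Area = |x1(y2-y3) + x2(y3-y1) + x3(y1-y2)| / 2
= |-19*(-12--9) + 20*(-9--9) + 4*(-9--12)| / 2
= 34.5

34.5


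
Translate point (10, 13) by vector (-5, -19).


Translation: (x+dx, y+dy) = (10+-5, 13+-19) = (5, -6)

(5, -6)


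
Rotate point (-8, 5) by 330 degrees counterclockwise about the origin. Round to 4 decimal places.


x' = -8*cos(330) - 5*sin(330) = -4.4282
y' = -8*sin(330) + 5*cos(330) = 8.3301

(-4.4282, 8.3301)


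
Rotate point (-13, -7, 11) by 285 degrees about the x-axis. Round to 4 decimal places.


x' = -13
y' = -7*cos(285) - 11*sin(285) = 8.8135
z' = -7*sin(285) + 11*cos(285) = 9.6085

(-13, 8.8135, 9.6085)


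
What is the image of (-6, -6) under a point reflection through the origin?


Reflection through origin: (x, y) -> (-x, -y)
(-6, -6) -> (6, 6)

(6, 6)


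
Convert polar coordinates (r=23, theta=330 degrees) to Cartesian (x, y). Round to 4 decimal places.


x = 23 * cos(330) = 19.9186
y = 23 * sin(330) = -11.5

(19.9186, -11.5)


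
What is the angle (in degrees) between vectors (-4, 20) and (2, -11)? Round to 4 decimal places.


dot = -4*2 + 20*-11 = -228
|u| = 20.3961, |v| = 11.1803
cos(angle) = -0.9998
angle = 178.9949 degrees

178.9949 degrees


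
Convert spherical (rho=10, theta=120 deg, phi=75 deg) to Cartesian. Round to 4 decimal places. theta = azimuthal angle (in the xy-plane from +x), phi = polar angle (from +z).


x = 10 * sin(75) * cos(120) = -4.8296
y = 10 * sin(75) * sin(120) = 8.3652
z = 10 * cos(75) = 2.5882

(-4.8296, 8.3652, 2.5882)


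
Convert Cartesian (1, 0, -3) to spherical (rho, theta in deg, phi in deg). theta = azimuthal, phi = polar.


rho = sqrt(1^2 + 0^2 + (-3)^2) = 3.1623
theta = atan2(0, 1) = 0 deg
phi = acos(-3/3.1623) = 161.5651 deg

rho = 3.1623, theta = 0 deg, phi = 161.5651 deg


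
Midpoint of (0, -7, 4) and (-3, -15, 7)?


Midpoint = ((0+-3)/2, (-7+-15)/2, (4+7)/2) = (-1.5, -11, 5.5)

(-1.5, -11, 5.5)


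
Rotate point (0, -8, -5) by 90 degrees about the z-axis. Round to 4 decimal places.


x' = 0*cos(90) - -8*sin(90) = 8
y' = 0*sin(90) + -8*cos(90) = 0
z' = -5

(8, 0, -5)


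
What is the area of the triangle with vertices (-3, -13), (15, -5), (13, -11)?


Area = |x1(y2-y3) + x2(y3-y1) + x3(y1-y2)| / 2
= |-3*(-5--11) + 15*(-11--13) + 13*(-13--5)| / 2
= 46

46


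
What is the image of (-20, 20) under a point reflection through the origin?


Reflection through origin: (x, y) -> (-x, -y)
(-20, 20) -> (20, -20)

(20, -20)


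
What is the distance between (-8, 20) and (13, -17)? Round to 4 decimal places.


d = sqrt((13--8)^2 + (-17-20)^2) = 42.5441

42.5441


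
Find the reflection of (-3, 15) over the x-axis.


Reflection across x-axis: (x, y) -> (x, -y)
(-3, 15) -> (-3, -15)

(-3, -15)


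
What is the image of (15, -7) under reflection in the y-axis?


Reflection across y-axis: (x, y) -> (-x, y)
(15, -7) -> (-15, -7)

(-15, -7)


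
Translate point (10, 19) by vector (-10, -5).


Translation: (x+dx, y+dy) = (10+-10, 19+-5) = (0, 14)

(0, 14)


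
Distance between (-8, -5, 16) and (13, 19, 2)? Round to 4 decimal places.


d = sqrt((13--8)^2 + (19--5)^2 + (2-16)^2) = 34.8281

34.8281


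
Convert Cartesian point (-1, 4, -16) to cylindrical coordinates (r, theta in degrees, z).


r = sqrt((-1)^2 + 4^2) = 4.1231
theta = atan2(4, -1) = 104.0362 deg
z = -16

r = 4.1231, theta = 104.0362 deg, z = -16


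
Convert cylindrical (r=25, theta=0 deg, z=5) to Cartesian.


x = 25 * cos(0) = 25
y = 25 * sin(0) = 0
z = 5

(25, 0, 5)


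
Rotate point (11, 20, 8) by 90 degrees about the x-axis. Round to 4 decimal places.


x' = 11
y' = 20*cos(90) - 8*sin(90) = -8
z' = 20*sin(90) + 8*cos(90) = 20

(11, -8, 20)


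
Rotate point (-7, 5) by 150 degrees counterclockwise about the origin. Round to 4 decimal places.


x' = -7*cos(150) - 5*sin(150) = 3.5622
y' = -7*sin(150) + 5*cos(150) = -7.8301

(3.5622, -7.8301)


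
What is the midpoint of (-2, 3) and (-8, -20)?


Midpoint = ((-2+-8)/2, (3+-20)/2) = (-5, -8.5)

(-5, -8.5)


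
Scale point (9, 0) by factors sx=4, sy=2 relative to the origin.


Scaling: (x*sx, y*sy) = (9*4, 0*2) = (36, 0)

(36, 0)


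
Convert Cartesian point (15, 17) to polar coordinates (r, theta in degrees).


r = sqrt(15^2 + 17^2) = 22.6716
theta = atan2(17, 15) = 48.5763 degrees

r = 22.6716, theta = 48.5763 degrees


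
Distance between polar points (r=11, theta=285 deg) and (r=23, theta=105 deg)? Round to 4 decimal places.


d = sqrt(r1^2 + r2^2 - 2*r1*r2*cos(t2-t1))
d = sqrt(11^2 + 23^2 - 2*11*23*cos(105-285)) = 34

34


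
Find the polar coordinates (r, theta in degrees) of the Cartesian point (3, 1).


r = sqrt(3^2 + 1^2) = 3.1623
theta = atan2(1, 3) = 18.4349 degrees

r = 3.1623, theta = 18.4349 degrees


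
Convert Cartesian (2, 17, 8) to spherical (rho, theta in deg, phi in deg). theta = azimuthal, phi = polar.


rho = sqrt(2^2 + 17^2 + 8^2) = 18.8944
theta = atan2(17, 2) = 83.2902 deg
phi = acos(8/18.8944) = 64.9503 deg

rho = 18.8944, theta = 83.2902 deg, phi = 64.9503 deg


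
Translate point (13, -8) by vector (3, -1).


Translation: (x+dx, y+dy) = (13+3, -8+-1) = (16, -9)

(16, -9)


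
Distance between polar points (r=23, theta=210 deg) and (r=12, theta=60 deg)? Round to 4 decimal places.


d = sqrt(r1^2 + r2^2 - 2*r1*r2*cos(t2-t1))
d = sqrt(23^2 + 12^2 - 2*23*12*cos(60-210)) = 33.9271

33.9271


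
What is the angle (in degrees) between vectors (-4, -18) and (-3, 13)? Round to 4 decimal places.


dot = -4*-3 + -18*13 = -222
|u| = 18.4391, |v| = 13.3417
cos(angle) = -0.9024
angle = 154.4766 degrees

154.4766 degrees


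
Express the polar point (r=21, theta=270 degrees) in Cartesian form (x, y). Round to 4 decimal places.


x = 21 * cos(270) = 0
y = 21 * sin(270) = -21

(0, -21)


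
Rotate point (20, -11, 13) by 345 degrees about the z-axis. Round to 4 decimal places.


x' = 20*cos(345) - -11*sin(345) = 16.4715
y' = 20*sin(345) + -11*cos(345) = -15.8016
z' = 13

(16.4715, -15.8016, 13)


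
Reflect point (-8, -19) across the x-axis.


Reflection across x-axis: (x, y) -> (x, -y)
(-8, -19) -> (-8, 19)

(-8, 19)


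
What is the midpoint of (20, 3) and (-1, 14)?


Midpoint = ((20+-1)/2, (3+14)/2) = (9.5, 8.5)

(9.5, 8.5)


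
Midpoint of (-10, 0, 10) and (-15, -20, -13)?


Midpoint = ((-10+-15)/2, (0+-20)/2, (10+-13)/2) = (-12.5, -10, -1.5)

(-12.5, -10, -1.5)


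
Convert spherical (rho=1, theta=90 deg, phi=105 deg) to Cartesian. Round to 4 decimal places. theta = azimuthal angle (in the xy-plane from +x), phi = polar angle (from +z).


x = 1 * sin(105) * cos(90) = 0
y = 1 * sin(105) * sin(90) = 0.9659
z = 1 * cos(105) = -0.2588

(0, 0.9659, -0.2588)


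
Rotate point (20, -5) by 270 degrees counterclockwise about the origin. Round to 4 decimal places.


x' = 20*cos(270) - -5*sin(270) = -5
y' = 20*sin(270) + -5*cos(270) = -20

(-5, -20)


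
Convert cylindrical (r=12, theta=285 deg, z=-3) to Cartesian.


x = 12 * cos(285) = 3.1058
y = 12 * sin(285) = -11.5911
z = -3

(3.1058, -11.5911, -3)


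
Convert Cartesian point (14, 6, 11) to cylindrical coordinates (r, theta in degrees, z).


r = sqrt(14^2 + 6^2) = 15.2315
theta = atan2(6, 14) = 23.1986 deg
z = 11

r = 15.2315, theta = 23.1986 deg, z = 11


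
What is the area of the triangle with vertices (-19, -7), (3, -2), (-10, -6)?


Area = |x1(y2-y3) + x2(y3-y1) + x3(y1-y2)| / 2
= |-19*(-2--6) + 3*(-6--7) + -10*(-7--2)| / 2
= 11.5

11.5


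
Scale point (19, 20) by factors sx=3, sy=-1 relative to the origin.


Scaling: (x*sx, y*sy) = (19*3, 20*-1) = (57, -20)

(57, -20)


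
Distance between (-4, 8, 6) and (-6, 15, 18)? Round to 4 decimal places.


d = sqrt((-6--4)^2 + (15-8)^2 + (18-6)^2) = 14.0357

14.0357


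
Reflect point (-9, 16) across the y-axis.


Reflection across y-axis: (x, y) -> (-x, y)
(-9, 16) -> (9, 16)

(9, 16)


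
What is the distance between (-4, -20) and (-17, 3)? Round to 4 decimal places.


d = sqrt((-17--4)^2 + (3--20)^2) = 26.4197

26.4197


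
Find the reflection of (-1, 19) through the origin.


Reflection through origin: (x, y) -> (-x, -y)
(-1, 19) -> (1, -19)

(1, -19)


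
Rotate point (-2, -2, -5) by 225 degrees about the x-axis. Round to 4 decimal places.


x' = -2
y' = -2*cos(225) - -5*sin(225) = -2.1213
z' = -2*sin(225) + -5*cos(225) = 4.9497

(-2, -2.1213, 4.9497)


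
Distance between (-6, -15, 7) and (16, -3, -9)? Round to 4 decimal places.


d = sqrt((16--6)^2 + (-3--15)^2 + (-9-7)^2) = 29.7321

29.7321


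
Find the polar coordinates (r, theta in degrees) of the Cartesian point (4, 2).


r = sqrt(4^2 + 2^2) = 4.4721
theta = atan2(2, 4) = 26.5651 degrees

r = 4.4721, theta = 26.5651 degrees


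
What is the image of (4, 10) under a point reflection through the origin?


Reflection through origin: (x, y) -> (-x, -y)
(4, 10) -> (-4, -10)

(-4, -10)


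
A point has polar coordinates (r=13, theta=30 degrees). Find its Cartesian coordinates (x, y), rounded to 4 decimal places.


x = 13 * cos(30) = 11.2583
y = 13 * sin(30) = 6.5

(11.2583, 6.5)


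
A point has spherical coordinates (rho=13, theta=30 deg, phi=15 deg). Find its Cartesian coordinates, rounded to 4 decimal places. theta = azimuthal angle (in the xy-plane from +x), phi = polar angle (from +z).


x = 13 * sin(15) * cos(30) = 2.9139
y = 13 * sin(15) * sin(30) = 1.6823
z = 13 * cos(15) = 12.557

(2.9139, 1.6823, 12.557)


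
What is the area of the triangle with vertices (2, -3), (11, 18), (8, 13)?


Area = |x1(y2-y3) + x2(y3-y1) + x3(y1-y2)| / 2
= |2*(18-13) + 11*(13--3) + 8*(-3-18)| / 2
= 9

9


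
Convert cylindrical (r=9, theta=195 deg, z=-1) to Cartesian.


x = 9 * cos(195) = -8.6933
y = 9 * sin(195) = -2.3294
z = -1

(-8.6933, -2.3294, -1)


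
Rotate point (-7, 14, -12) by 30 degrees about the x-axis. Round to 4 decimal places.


x' = -7
y' = 14*cos(30) - -12*sin(30) = 18.1244
z' = 14*sin(30) + -12*cos(30) = -3.3923

(-7, 18.1244, -3.3923)


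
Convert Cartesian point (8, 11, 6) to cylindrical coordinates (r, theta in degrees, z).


r = sqrt(8^2 + 11^2) = 13.6015
theta = atan2(11, 8) = 53.9726 deg
z = 6

r = 13.6015, theta = 53.9726 deg, z = 6


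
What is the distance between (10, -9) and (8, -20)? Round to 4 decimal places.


d = sqrt((8-10)^2 + (-20--9)^2) = 11.1803

11.1803


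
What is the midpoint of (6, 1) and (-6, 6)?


Midpoint = ((6+-6)/2, (1+6)/2) = (0, 3.5)

(0, 3.5)


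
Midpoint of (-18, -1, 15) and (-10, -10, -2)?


Midpoint = ((-18+-10)/2, (-1+-10)/2, (15+-2)/2) = (-14, -5.5, 6.5)

(-14, -5.5, 6.5)


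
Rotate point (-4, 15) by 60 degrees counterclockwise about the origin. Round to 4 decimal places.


x' = -4*cos(60) - 15*sin(60) = -14.9904
y' = -4*sin(60) + 15*cos(60) = 4.0359

(-14.9904, 4.0359)


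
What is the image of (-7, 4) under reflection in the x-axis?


Reflection across x-axis: (x, y) -> (x, -y)
(-7, 4) -> (-7, -4)

(-7, -4)


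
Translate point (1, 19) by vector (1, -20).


Translation: (x+dx, y+dy) = (1+1, 19+-20) = (2, -1)

(2, -1)


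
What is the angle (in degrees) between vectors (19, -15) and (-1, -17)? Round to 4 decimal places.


dot = 19*-1 + -15*-17 = 236
|u| = 24.2074, |v| = 17.0294
cos(angle) = 0.5725
angle = 55.0763 degrees

55.0763 degrees


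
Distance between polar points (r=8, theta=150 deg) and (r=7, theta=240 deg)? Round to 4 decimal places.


d = sqrt(r1^2 + r2^2 - 2*r1*r2*cos(t2-t1))
d = sqrt(8^2 + 7^2 - 2*8*7*cos(240-150)) = 10.6301

10.6301


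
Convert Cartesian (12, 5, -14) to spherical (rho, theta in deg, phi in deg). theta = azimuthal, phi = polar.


rho = sqrt(12^2 + 5^2 + (-14)^2) = 19.105
theta = atan2(5, 12) = 22.6199 deg
phi = acos(-14/19.105) = 137.1211 deg

rho = 19.105, theta = 22.6199 deg, phi = 137.1211 deg


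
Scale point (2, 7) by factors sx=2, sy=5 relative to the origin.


Scaling: (x*sx, y*sy) = (2*2, 7*5) = (4, 35)

(4, 35)


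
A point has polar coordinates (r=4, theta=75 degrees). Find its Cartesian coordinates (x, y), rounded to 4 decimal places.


x = 4 * cos(75) = 1.0353
y = 4 * sin(75) = 3.8637

(1.0353, 3.8637)


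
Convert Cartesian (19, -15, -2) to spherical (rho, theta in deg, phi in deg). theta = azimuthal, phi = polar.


rho = sqrt(19^2 + (-15)^2 + (-2)^2) = 24.2899
theta = atan2(-15, 19) = 321.7098 deg
phi = acos(-2/24.2899) = 94.723 deg

rho = 24.2899, theta = 321.7098 deg, phi = 94.723 deg


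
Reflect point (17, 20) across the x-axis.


Reflection across x-axis: (x, y) -> (x, -y)
(17, 20) -> (17, -20)

(17, -20)


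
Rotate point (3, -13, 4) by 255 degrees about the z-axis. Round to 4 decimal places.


x' = 3*cos(255) - -13*sin(255) = -13.3335
y' = 3*sin(255) + -13*cos(255) = 0.4669
z' = 4

(-13.3335, 0.4669, 4)


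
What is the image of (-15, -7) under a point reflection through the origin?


Reflection through origin: (x, y) -> (-x, -y)
(-15, -7) -> (15, 7)

(15, 7)


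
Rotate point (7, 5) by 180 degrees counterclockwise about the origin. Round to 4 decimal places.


x' = 7*cos(180) - 5*sin(180) = -7
y' = 7*sin(180) + 5*cos(180) = -5

(-7, -5)


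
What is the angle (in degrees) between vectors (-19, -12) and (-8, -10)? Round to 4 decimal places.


dot = -19*-8 + -12*-10 = 272
|u| = 22.4722, |v| = 12.8062
cos(angle) = 0.9452
angle = 19.0645 degrees

19.0645 degrees


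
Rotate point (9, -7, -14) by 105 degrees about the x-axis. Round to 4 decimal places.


x' = 9
y' = -7*cos(105) - -14*sin(105) = 15.3347
z' = -7*sin(105) + -14*cos(105) = -3.138

(9, 15.3347, -3.138)


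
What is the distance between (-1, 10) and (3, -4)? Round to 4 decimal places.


d = sqrt((3--1)^2 + (-4-10)^2) = 14.5602

14.5602


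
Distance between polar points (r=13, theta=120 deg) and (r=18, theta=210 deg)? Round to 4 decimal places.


d = sqrt(r1^2 + r2^2 - 2*r1*r2*cos(t2-t1))
d = sqrt(13^2 + 18^2 - 2*13*18*cos(210-120)) = 22.2036

22.2036


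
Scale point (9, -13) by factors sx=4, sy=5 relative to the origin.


Scaling: (x*sx, y*sy) = (9*4, -13*5) = (36, -65)

(36, -65)


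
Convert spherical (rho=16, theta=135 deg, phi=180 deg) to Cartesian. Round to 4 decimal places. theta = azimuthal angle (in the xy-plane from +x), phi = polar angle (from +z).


x = 16 * sin(180) * cos(135) = 0
y = 16 * sin(180) * sin(135) = 0
z = 16 * cos(180) = -16

(0, 0, -16)


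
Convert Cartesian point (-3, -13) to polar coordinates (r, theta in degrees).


r = sqrt((-3)^2 + (-13)^2) = 13.3417
theta = atan2(-13, -3) = 257.0054 degrees

r = 13.3417, theta = 257.0054 degrees


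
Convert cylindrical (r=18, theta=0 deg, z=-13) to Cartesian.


x = 18 * cos(0) = 18
y = 18 * sin(0) = 0
z = -13

(18, 0, -13)


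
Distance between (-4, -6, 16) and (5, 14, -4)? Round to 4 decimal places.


d = sqrt((5--4)^2 + (14--6)^2 + (-4-16)^2) = 29.6816

29.6816


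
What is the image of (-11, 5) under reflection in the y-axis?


Reflection across y-axis: (x, y) -> (-x, y)
(-11, 5) -> (11, 5)

(11, 5)


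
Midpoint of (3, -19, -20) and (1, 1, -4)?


Midpoint = ((3+1)/2, (-19+1)/2, (-20+-4)/2) = (2, -9, -12)

(2, -9, -12)


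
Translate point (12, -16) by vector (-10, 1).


Translation: (x+dx, y+dy) = (12+-10, -16+1) = (2, -15)

(2, -15)


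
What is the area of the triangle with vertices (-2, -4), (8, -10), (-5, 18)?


Area = |x1(y2-y3) + x2(y3-y1) + x3(y1-y2)| / 2
= |-2*(-10-18) + 8*(18--4) + -5*(-4--10)| / 2
= 101

101


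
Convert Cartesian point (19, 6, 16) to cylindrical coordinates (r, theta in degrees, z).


r = sqrt(19^2 + 6^2) = 19.9249
theta = atan2(6, 19) = 17.5256 deg
z = 16

r = 19.9249, theta = 17.5256 deg, z = 16


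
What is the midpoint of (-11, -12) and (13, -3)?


Midpoint = ((-11+13)/2, (-12+-3)/2) = (1, -7.5)

(1, -7.5)


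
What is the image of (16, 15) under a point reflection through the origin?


Reflection through origin: (x, y) -> (-x, -y)
(16, 15) -> (-16, -15)

(-16, -15)


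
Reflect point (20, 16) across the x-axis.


Reflection across x-axis: (x, y) -> (x, -y)
(20, 16) -> (20, -16)

(20, -16)


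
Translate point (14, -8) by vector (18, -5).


Translation: (x+dx, y+dy) = (14+18, -8+-5) = (32, -13)

(32, -13)


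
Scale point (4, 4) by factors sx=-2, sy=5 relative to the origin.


Scaling: (x*sx, y*sy) = (4*-2, 4*5) = (-8, 20)

(-8, 20)


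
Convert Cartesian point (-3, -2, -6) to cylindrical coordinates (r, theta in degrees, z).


r = sqrt((-3)^2 + (-2)^2) = 3.6056
theta = atan2(-2, -3) = 213.6901 deg
z = -6

r = 3.6056, theta = 213.6901 deg, z = -6


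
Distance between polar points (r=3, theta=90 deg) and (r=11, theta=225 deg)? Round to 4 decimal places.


d = sqrt(r1^2 + r2^2 - 2*r1*r2*cos(t2-t1))
d = sqrt(3^2 + 11^2 - 2*3*11*cos(225-90)) = 13.2917

13.2917


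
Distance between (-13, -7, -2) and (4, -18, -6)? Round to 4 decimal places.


d = sqrt((4--13)^2 + (-18--7)^2 + (-6--2)^2) = 20.6398

20.6398


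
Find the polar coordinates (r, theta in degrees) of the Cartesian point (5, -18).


r = sqrt(5^2 + (-18)^2) = 18.6815
theta = atan2(-18, 5) = 285.5241 degrees

r = 18.6815, theta = 285.5241 degrees


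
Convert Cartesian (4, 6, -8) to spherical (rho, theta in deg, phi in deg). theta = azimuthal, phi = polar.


rho = sqrt(4^2 + 6^2 + (-8)^2) = 10.7703
theta = atan2(6, 4) = 56.3099 deg
phi = acos(-8/10.7703) = 137.9689 deg

rho = 10.7703, theta = 56.3099 deg, phi = 137.9689 deg


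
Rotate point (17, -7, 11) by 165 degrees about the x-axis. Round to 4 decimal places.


x' = 17
y' = -7*cos(165) - 11*sin(165) = 3.9145
z' = -7*sin(165) + 11*cos(165) = -12.4369

(17, 3.9145, -12.4369)


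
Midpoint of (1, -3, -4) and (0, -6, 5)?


Midpoint = ((1+0)/2, (-3+-6)/2, (-4+5)/2) = (0.5, -4.5, 0.5)

(0.5, -4.5, 0.5)


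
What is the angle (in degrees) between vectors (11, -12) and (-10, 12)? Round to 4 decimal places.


dot = 11*-10 + -12*12 = -254
|u| = 16.2788, |v| = 15.6205
cos(angle) = -0.9989
angle = 177.2951 degrees

177.2951 degrees


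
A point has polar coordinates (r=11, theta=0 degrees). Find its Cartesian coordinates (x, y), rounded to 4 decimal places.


x = 11 * cos(0) = 11
y = 11 * sin(0) = 0

(11, 0)


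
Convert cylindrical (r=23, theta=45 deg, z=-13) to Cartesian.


x = 23 * cos(45) = 16.2635
y = 23 * sin(45) = 16.2635
z = -13

(16.2635, 16.2635, -13)


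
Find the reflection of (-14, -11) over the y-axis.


Reflection across y-axis: (x, y) -> (-x, y)
(-14, -11) -> (14, -11)

(14, -11)


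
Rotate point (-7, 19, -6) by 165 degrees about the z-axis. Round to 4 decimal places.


x' = -7*cos(165) - 19*sin(165) = 1.8439
y' = -7*sin(165) + 19*cos(165) = -20.1643
z' = -6

(1.8439, -20.1643, -6)


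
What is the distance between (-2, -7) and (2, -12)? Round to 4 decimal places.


d = sqrt((2--2)^2 + (-12--7)^2) = 6.4031

6.4031


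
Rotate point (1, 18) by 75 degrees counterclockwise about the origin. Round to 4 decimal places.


x' = 1*cos(75) - 18*sin(75) = -17.1278
y' = 1*sin(75) + 18*cos(75) = 5.6247

(-17.1278, 5.6247)


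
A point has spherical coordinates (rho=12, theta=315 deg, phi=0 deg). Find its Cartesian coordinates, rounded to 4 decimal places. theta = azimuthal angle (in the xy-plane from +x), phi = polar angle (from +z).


x = 12 * sin(0) * cos(315) = 0
y = 12 * sin(0) * sin(315) = 0
z = 12 * cos(0) = 12

(0, 0, 12)


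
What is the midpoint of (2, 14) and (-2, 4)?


Midpoint = ((2+-2)/2, (14+4)/2) = (0, 9)

(0, 9)


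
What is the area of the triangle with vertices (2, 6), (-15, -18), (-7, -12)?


Area = |x1(y2-y3) + x2(y3-y1) + x3(y1-y2)| / 2
= |2*(-18--12) + -15*(-12-6) + -7*(6--18)| / 2
= 45

45


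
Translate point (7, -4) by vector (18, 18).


Translation: (x+dx, y+dy) = (7+18, -4+18) = (25, 14)

(25, 14)


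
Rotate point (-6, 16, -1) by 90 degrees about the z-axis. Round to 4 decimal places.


x' = -6*cos(90) - 16*sin(90) = -16
y' = -6*sin(90) + 16*cos(90) = -6
z' = -1

(-16, -6, -1)


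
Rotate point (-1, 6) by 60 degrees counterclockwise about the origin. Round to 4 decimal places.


x' = -1*cos(60) - 6*sin(60) = -5.6962
y' = -1*sin(60) + 6*cos(60) = 2.134

(-5.6962, 2.134)


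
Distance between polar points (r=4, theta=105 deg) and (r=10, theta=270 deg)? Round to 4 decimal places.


d = sqrt(r1^2 + r2^2 - 2*r1*r2*cos(t2-t1))
d = sqrt(4^2 + 10^2 - 2*4*10*cos(270-105)) = 13.9023

13.9023


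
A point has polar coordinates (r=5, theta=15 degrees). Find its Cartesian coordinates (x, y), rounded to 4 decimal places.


x = 5 * cos(15) = 4.8296
y = 5 * sin(15) = 1.2941

(4.8296, 1.2941)


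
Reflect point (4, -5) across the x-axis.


Reflection across x-axis: (x, y) -> (x, -y)
(4, -5) -> (4, 5)

(4, 5)


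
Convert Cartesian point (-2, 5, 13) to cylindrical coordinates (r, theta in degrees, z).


r = sqrt((-2)^2 + 5^2) = 5.3852
theta = atan2(5, -2) = 111.8014 deg
z = 13

r = 5.3852, theta = 111.8014 deg, z = 13


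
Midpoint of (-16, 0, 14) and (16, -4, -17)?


Midpoint = ((-16+16)/2, (0+-4)/2, (14+-17)/2) = (0, -2, -1.5)

(0, -2, -1.5)


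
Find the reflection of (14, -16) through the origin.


Reflection through origin: (x, y) -> (-x, -y)
(14, -16) -> (-14, 16)

(-14, 16)


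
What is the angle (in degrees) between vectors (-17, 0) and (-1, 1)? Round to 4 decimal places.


dot = -17*-1 + 0*1 = 17
|u| = 17, |v| = 1.4142
cos(angle) = 0.7071
angle = 45 degrees

45 degrees


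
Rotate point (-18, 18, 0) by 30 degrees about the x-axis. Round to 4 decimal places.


x' = -18
y' = 18*cos(30) - 0*sin(30) = 15.5885
z' = 18*sin(30) + 0*cos(30) = 9

(-18, 15.5885, 9)


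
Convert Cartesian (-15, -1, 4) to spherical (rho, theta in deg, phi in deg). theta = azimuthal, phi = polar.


rho = sqrt((-15)^2 + (-1)^2 + 4^2) = 15.5563
theta = atan2(-1, -15) = 183.8141 deg
phi = acos(4/15.5563) = 75.1002 deg

rho = 15.5563, theta = 183.8141 deg, phi = 75.1002 deg


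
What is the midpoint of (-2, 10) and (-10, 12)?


Midpoint = ((-2+-10)/2, (10+12)/2) = (-6, 11)

(-6, 11)


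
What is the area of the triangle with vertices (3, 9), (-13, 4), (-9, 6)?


Area = |x1(y2-y3) + x2(y3-y1) + x3(y1-y2)| / 2
= |3*(4-6) + -13*(6-9) + -9*(9-4)| / 2
= 6

6


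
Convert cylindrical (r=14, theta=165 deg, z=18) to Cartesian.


x = 14 * cos(165) = -13.523
y = 14 * sin(165) = 3.6235
z = 18

(-13.523, 3.6235, 18)


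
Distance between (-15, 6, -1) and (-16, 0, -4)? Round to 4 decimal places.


d = sqrt((-16--15)^2 + (0-6)^2 + (-4--1)^2) = 6.7823

6.7823


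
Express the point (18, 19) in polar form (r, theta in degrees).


r = sqrt(18^2 + 19^2) = 26.1725
theta = atan2(19, 18) = 46.5482 degrees

r = 26.1725, theta = 46.5482 degrees


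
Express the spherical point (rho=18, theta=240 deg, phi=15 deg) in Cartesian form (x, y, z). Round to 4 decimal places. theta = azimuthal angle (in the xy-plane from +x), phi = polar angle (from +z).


x = 18 * sin(15) * cos(240) = -2.3294
y = 18 * sin(15) * sin(240) = -4.0346
z = 18 * cos(15) = 17.3867

(-2.3294, -4.0346, 17.3867)


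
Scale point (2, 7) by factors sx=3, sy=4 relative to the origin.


Scaling: (x*sx, y*sy) = (2*3, 7*4) = (6, 28)

(6, 28)


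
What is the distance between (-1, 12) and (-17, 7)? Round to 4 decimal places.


d = sqrt((-17--1)^2 + (7-12)^2) = 16.7631

16.7631


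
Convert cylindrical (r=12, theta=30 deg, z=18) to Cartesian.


x = 12 * cos(30) = 10.3923
y = 12 * sin(30) = 6
z = 18

(10.3923, 6, 18)


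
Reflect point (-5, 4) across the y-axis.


Reflection across y-axis: (x, y) -> (-x, y)
(-5, 4) -> (5, 4)

(5, 4)


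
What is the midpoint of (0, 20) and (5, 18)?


Midpoint = ((0+5)/2, (20+18)/2) = (2.5, 19)

(2.5, 19)


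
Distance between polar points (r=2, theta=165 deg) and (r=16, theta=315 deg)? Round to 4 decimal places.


d = sqrt(r1^2 + r2^2 - 2*r1*r2*cos(t2-t1))
d = sqrt(2^2 + 16^2 - 2*2*16*cos(315-165)) = 17.7602

17.7602


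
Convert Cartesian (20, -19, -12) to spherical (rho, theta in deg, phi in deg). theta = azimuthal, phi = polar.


rho = sqrt(20^2 + (-19)^2 + (-12)^2) = 30.0832
theta = atan2(-19, 20) = 316.4688 deg
phi = acos(-12/30.0832) = 113.509 deg

rho = 30.0832, theta = 316.4688 deg, phi = 113.509 deg


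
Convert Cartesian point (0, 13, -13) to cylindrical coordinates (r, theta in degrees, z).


r = sqrt(0^2 + 13^2) = 13
theta = atan2(13, 0) = 90 deg
z = -13

r = 13, theta = 90 deg, z = -13


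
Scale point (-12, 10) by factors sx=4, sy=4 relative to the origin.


Scaling: (x*sx, y*sy) = (-12*4, 10*4) = (-48, 40)

(-48, 40)


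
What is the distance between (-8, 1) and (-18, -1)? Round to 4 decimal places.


d = sqrt((-18--8)^2 + (-1-1)^2) = 10.198

10.198


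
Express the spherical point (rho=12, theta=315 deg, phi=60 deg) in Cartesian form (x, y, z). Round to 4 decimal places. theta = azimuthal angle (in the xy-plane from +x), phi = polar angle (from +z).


x = 12 * sin(60) * cos(315) = 7.3485
y = 12 * sin(60) * sin(315) = -7.3485
z = 12 * cos(60) = 6

(7.3485, -7.3485, 6)


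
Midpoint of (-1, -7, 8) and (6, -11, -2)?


Midpoint = ((-1+6)/2, (-7+-11)/2, (8+-2)/2) = (2.5, -9, 3)

(2.5, -9, 3)


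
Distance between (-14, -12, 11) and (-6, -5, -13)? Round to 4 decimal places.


d = sqrt((-6--14)^2 + (-5--12)^2 + (-13-11)^2) = 26.2488

26.2488


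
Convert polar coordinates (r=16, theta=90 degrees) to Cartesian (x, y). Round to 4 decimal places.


x = 16 * cos(90) = 0
y = 16 * sin(90) = 16

(0, 16)


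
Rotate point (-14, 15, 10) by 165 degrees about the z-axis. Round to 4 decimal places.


x' = -14*cos(165) - 15*sin(165) = 9.6407
y' = -14*sin(165) + 15*cos(165) = -18.1124
z' = 10

(9.6407, -18.1124, 10)


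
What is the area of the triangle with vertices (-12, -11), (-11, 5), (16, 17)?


Area = |x1(y2-y3) + x2(y3-y1) + x3(y1-y2)| / 2
= |-12*(5-17) + -11*(17--11) + 16*(-11-5)| / 2
= 210

210


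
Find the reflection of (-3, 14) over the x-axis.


Reflection across x-axis: (x, y) -> (x, -y)
(-3, 14) -> (-3, -14)

(-3, -14)


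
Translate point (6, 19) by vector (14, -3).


Translation: (x+dx, y+dy) = (6+14, 19+-3) = (20, 16)

(20, 16)


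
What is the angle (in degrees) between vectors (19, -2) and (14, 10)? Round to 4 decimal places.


dot = 19*14 + -2*10 = 246
|u| = 19.105, |v| = 17.2047
cos(angle) = 0.7484
angle = 41.5467 degrees

41.5467 degrees


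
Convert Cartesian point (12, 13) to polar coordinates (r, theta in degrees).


r = sqrt(12^2 + 13^2) = 17.6918
theta = atan2(13, 12) = 47.2906 degrees

r = 17.6918, theta = 47.2906 degrees


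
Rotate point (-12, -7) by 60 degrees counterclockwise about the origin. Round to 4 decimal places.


x' = -12*cos(60) - -7*sin(60) = 0.0622
y' = -12*sin(60) + -7*cos(60) = -13.8923

(0.0622, -13.8923)


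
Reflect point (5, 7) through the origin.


Reflection through origin: (x, y) -> (-x, -y)
(5, 7) -> (-5, -7)

(-5, -7)


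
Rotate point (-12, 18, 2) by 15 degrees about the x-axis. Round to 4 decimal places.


x' = -12
y' = 18*cos(15) - 2*sin(15) = 16.869
z' = 18*sin(15) + 2*cos(15) = 6.5906

(-12, 16.869, 6.5906)


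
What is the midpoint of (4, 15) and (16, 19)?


Midpoint = ((4+16)/2, (15+19)/2) = (10, 17)

(10, 17)


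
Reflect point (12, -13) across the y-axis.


Reflection across y-axis: (x, y) -> (-x, y)
(12, -13) -> (-12, -13)

(-12, -13)


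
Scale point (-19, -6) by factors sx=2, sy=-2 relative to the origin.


Scaling: (x*sx, y*sy) = (-19*2, -6*-2) = (-38, 12)

(-38, 12)


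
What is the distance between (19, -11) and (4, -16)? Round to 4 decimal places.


d = sqrt((4-19)^2 + (-16--11)^2) = 15.8114

15.8114


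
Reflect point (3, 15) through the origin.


Reflection through origin: (x, y) -> (-x, -y)
(3, 15) -> (-3, -15)

(-3, -15)


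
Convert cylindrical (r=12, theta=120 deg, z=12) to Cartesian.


x = 12 * cos(120) = -6
y = 12 * sin(120) = 10.3923
z = 12

(-6, 10.3923, 12)


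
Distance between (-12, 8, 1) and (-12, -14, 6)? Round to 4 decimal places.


d = sqrt((-12--12)^2 + (-14-8)^2 + (6-1)^2) = 22.561

22.561


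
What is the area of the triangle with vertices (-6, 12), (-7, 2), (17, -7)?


Area = |x1(y2-y3) + x2(y3-y1) + x3(y1-y2)| / 2
= |-6*(2--7) + -7*(-7-12) + 17*(12-2)| / 2
= 124.5

124.5


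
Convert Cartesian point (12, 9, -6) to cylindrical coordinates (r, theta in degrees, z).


r = sqrt(12^2 + 9^2) = 15
theta = atan2(9, 12) = 36.8699 deg
z = -6

r = 15, theta = 36.8699 deg, z = -6


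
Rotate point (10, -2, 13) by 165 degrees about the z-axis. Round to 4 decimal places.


x' = 10*cos(165) - -2*sin(165) = -9.1416
y' = 10*sin(165) + -2*cos(165) = 4.52
z' = 13

(-9.1416, 4.52, 13)


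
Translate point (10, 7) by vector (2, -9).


Translation: (x+dx, y+dy) = (10+2, 7+-9) = (12, -2)

(12, -2)


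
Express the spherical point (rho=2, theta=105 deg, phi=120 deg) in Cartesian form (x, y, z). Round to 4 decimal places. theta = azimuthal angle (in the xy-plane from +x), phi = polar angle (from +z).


x = 2 * sin(120) * cos(105) = -0.4483
y = 2 * sin(120) * sin(105) = 1.673
z = 2 * cos(120) = -1

(-0.4483, 1.673, -1)


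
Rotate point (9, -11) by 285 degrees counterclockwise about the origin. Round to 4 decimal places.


x' = 9*cos(285) - -11*sin(285) = -8.2958
y' = 9*sin(285) + -11*cos(285) = -11.5403

(-8.2958, -11.5403)


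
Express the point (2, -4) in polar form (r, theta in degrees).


r = sqrt(2^2 + (-4)^2) = 4.4721
theta = atan2(-4, 2) = 296.5651 degrees

r = 4.4721, theta = 296.5651 degrees


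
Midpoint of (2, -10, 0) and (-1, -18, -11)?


Midpoint = ((2+-1)/2, (-10+-18)/2, (0+-11)/2) = (0.5, -14, -5.5)

(0.5, -14, -5.5)


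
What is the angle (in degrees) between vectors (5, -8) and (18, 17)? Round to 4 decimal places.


dot = 5*18 + -8*17 = -46
|u| = 9.434, |v| = 24.7588
cos(angle) = -0.1969
angle = 101.358 degrees

101.358 degrees


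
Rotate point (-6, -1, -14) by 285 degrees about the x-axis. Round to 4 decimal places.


x' = -6
y' = -1*cos(285) - -14*sin(285) = -13.7818
z' = -1*sin(285) + -14*cos(285) = -2.6575

(-6, -13.7818, -2.6575)


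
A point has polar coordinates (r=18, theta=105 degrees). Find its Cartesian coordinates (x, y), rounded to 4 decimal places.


x = 18 * cos(105) = -4.6587
y = 18 * sin(105) = 17.3867

(-4.6587, 17.3867)


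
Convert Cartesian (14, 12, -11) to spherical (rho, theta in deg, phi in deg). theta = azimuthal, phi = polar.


rho = sqrt(14^2 + 12^2 + (-11)^2) = 21.4709
theta = atan2(12, 14) = 40.6013 deg
phi = acos(-11/21.4709) = 120.8186 deg

rho = 21.4709, theta = 40.6013 deg, phi = 120.8186 deg


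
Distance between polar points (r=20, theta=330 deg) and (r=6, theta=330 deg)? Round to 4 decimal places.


d = sqrt(r1^2 + r2^2 - 2*r1*r2*cos(t2-t1))
d = sqrt(20^2 + 6^2 - 2*20*6*cos(330-330)) = 14

14


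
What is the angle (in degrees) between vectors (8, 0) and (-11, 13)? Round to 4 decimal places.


dot = 8*-11 + 0*13 = -88
|u| = 8, |v| = 17.0294
cos(angle) = -0.6459
angle = 130.2364 degrees

130.2364 degrees


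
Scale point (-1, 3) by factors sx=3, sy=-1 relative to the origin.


Scaling: (x*sx, y*sy) = (-1*3, 3*-1) = (-3, -3)

(-3, -3)


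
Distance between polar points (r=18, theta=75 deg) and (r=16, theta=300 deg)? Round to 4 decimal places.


d = sqrt(r1^2 + r2^2 - 2*r1*r2*cos(t2-t1))
d = sqrt(18^2 + 16^2 - 2*18*16*cos(300-75)) = 31.4212

31.4212


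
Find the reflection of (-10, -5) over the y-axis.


Reflection across y-axis: (x, y) -> (-x, y)
(-10, -5) -> (10, -5)

(10, -5)


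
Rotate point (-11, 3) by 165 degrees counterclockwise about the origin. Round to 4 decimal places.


x' = -11*cos(165) - 3*sin(165) = 9.8487
y' = -11*sin(165) + 3*cos(165) = -5.7448

(9.8487, -5.7448)


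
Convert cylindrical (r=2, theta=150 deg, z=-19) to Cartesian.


x = 2 * cos(150) = -1.7321
y = 2 * sin(150) = 1
z = -19

(-1.7321, 1, -19)


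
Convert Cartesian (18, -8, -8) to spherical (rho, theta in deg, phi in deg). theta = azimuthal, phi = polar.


rho = sqrt(18^2 + (-8)^2 + (-8)^2) = 21.2603
theta = atan2(-8, 18) = 336.0375 deg
phi = acos(-8/21.2603) = 112.104 deg

rho = 21.2603, theta = 336.0375 deg, phi = 112.104 deg


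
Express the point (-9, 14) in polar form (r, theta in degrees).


r = sqrt((-9)^2 + 14^2) = 16.6433
theta = atan2(14, -9) = 122.7352 degrees

r = 16.6433, theta = 122.7352 degrees


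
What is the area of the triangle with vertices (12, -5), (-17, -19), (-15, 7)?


Area = |x1(y2-y3) + x2(y3-y1) + x3(y1-y2)| / 2
= |12*(-19-7) + -17*(7--5) + -15*(-5--19)| / 2
= 363

363


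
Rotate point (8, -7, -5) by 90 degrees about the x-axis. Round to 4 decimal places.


x' = 8
y' = -7*cos(90) - -5*sin(90) = 5
z' = -7*sin(90) + -5*cos(90) = -7

(8, 5, -7)
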